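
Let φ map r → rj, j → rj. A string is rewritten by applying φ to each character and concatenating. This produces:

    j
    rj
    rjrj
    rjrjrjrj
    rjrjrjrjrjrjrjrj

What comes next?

rjrjrjrjrjrjrjrjrjrjrjrjrjrjrjrj

φ(rjrjrjrjrjrjrjrj) expands symbol-by-symbol to rj rj rj rj rj rj rj rj rj rj rj rj rj rj rj rj; joining the 16 pieces gives the next term.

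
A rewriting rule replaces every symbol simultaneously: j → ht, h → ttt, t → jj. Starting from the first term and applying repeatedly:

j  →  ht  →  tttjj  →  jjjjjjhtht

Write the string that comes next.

hthththththttttjjtttjj

Apply φ to jjjjjjhtht symbol by symbol: j→ht, j→ht, j→ht, j→ht, j→ht, j→ht, h→ttt, t→jj, h→ttt, t→jj; joined: ht ht ht ht ht ht ttt jj ttt jj.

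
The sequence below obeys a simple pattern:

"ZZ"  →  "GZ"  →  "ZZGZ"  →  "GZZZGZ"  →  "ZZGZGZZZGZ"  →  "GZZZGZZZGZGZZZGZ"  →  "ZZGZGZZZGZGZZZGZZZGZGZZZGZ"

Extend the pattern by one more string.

GZZZGZZZGZGZZZGZZZGZGZZZGZGZZZGZZZGZGZZZGZ

Each term (from the third on) is the two preceding terms concatenated in order: term 3 = ZZ·GZ = ZZGZ.
The next term joins GZZZGZZZGZGZZZGZ and ZZGZGZZZGZGZZZGZZZGZGZZZGZ.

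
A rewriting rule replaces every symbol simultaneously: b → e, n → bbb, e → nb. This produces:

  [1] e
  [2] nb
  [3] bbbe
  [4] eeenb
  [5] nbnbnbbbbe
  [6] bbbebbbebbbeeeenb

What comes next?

eeenbeeenbeeenbnbnbnbbbbe

Replace each of the 17 characters of bbbebbbebbbeeeenb in place — e e e nb e e e nb e e e nb nb nb nb bbb e — and concatenate.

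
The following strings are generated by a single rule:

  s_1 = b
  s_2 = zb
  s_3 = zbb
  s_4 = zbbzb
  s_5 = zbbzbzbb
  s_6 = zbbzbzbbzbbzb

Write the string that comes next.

zbbzbzbbzbbzbzbbzbzbb

Each term (from the third on) is the previous term followed by the one before it: term 3 = zb·b = zbb.
Continuing: zbbzbzbbzbbzb · zbbzbzbb gives term 7.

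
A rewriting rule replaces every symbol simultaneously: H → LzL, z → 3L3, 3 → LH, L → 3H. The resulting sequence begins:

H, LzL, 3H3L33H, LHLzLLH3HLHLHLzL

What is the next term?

Rewriting the 16 symbols of LHLzLLH3HLHLHLzL one by one yields 3H LzL 3H 3L3 3H 3H LzL LH LzL 3H LzL 3H LzL 3H 3L3 3H; concatenated:

3HLzL3H3L33H3HLzLLHLzL3HLzL3HLzL3H3L33H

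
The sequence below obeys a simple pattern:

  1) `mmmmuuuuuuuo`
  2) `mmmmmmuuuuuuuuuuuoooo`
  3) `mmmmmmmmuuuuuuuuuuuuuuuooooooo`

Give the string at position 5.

The n-th term is 2n+2 m's then 4n+3 u's then 3n-2 o's (n = 1, 2, …).
At n = 5 the blocks have lengths 12, 23, 13.

mmmmmmmmmmmmuuuuuuuuuuuuuuuuuuuuuuuooooooooooooo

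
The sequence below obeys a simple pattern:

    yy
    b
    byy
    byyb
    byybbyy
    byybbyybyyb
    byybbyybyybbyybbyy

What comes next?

byybbyybyybbyybbyybyybbyybyyb

From term 3 onward, concatenate the last term with the second-to-last: b·yy = byy, byy·b = byyb, …
So term 8 is byybbyybyybbyybbyy·byybbyybyyb.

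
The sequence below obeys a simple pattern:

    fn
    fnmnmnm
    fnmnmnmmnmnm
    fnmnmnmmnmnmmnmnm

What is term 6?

Each term is the previous one with mnmnm appended.
From fnmnmnmmnmnmmnmnm, 2 further steps: fnmnmnmmnmnmmnmnm → fnmnmnmmnmnmmnmnmmnmnm → (answer).

fnmnmnmmnmnmmnmnmmnmnmmnmnm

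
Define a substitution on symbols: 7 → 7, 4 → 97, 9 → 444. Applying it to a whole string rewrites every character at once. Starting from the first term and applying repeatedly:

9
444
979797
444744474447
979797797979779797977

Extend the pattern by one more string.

Rewriting the 21 symbols of 979797797979779797977 one by one yields 444 7 444 7 444 7 7 444 7 444 7 444 7 7 444 7 444 7 444 7 7; concatenated:

444744474447744474447444774447444744477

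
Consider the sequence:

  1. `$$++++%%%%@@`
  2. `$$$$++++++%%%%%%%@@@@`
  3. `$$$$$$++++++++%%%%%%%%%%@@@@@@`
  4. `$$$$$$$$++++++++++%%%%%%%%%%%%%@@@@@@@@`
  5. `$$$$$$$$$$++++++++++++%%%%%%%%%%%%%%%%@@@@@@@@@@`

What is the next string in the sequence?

$$$$$$$$$$$$++++++++++++++%%%%%%%%%%%%%%%%%%%@@@@@@@@@@@@

The n-th term is 2n $'s then 2n+2 +'s then 3n+1 %'s then 2n @'s (n = 1, 2, …).
For the next term, n = 6, so the run lengths are 12, 14, 19, 12.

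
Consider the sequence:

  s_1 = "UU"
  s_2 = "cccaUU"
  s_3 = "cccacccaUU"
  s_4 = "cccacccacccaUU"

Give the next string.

cccacccacccacccaUU

Every step adds ccca at the front: s(k+1) = ccca·s(k).
One more step from cccacccacccaUU gives the answer.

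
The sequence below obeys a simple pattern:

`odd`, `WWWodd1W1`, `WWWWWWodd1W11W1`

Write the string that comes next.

Each term wraps the previous one in WWW on the left and 1W1 on the right.
Applying this once more to WWWWWWodd1W11W1:

WWWWWWWWWodd1W11W11W1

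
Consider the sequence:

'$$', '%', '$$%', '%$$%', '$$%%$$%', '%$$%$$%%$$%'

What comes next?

From term 3 onward, concatenate the second-to-last term with the last: $$·% = $$%, %·$$% = %$$%, …
So term 7 is $$%%$$%·%$$%$$%%$$%.

$$%%$$%%$$%$$%%$$%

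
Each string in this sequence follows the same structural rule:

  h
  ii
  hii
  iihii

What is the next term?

hiiiihii

Each term (from the third on) is the two preceding terms concatenated in order: term 3 = h·ii = hii.
So term 5 is hii·iihii.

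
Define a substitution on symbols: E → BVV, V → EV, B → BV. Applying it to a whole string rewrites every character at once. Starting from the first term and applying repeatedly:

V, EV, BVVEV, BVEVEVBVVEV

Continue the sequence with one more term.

BVEVBVVEVBVVEVBVEVEVBVVEV

Apply φ to BVEVEVBVVEV symbol by symbol: B→BV, V→EV, E→BVV, V→EV, E→BVV, V→EV, B→BV, V→EV, V→EV, E→BVV, V→EV; joined: BV EV BVV EV BVV EV BV EV EV BVV EV.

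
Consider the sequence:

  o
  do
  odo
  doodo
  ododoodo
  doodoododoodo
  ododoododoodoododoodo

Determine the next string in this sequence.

doodoododoodoododoododoodoododoodo

Each term (from the third on) is the two preceding terms concatenated in order: term 3 = o·do = odo.
The next term joins doodoododoodo and ododoododoodoododoodo.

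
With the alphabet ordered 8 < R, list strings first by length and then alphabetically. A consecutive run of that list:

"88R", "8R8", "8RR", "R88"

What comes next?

Find the rightmost character of R88 below R, bump it to the next letter, and reset everything to its right to 8.

R8R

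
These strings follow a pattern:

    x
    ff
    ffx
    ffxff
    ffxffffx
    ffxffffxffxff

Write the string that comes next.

ffxffffxffxffffxffffx

Each term (from the third on) is the previous term followed by the one before it: term 3 = ff·x = ffx.
So term 7 is ffxffffxffxff·ffxffffx.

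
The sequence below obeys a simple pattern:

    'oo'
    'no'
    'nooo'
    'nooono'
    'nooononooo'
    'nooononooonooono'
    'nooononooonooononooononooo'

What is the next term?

Each term (from the third on) is the previous term followed by the one before it: term 3 = no·oo = nooo.
The next term joins nooononooonooononooononooo and nooononooonooono.

nooononooonooononooononooonooononooonooono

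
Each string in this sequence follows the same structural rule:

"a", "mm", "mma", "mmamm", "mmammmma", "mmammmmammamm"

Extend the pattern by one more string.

Each term (from the third on) is the previous term followed by the one before it: term 3 = mm·a = mma.
The next term joins mmammmmammamm and mmammmma.

mmammmmammammmmammmma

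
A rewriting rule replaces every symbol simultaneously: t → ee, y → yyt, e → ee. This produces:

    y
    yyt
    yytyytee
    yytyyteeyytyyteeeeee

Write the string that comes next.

yytyyteeyytyyteeeeeeyytyyteeyytyyteeeeeeeeeeeeee

Applying the rule to each of the 20 symbols of yytyyteeyytyyteeeeee gives the pieces yyt yyt ee yyt yyt ee ee ee yyt yyt ee yyt yyt ee ee ee ee ee ee ee, which concatenate to the answer.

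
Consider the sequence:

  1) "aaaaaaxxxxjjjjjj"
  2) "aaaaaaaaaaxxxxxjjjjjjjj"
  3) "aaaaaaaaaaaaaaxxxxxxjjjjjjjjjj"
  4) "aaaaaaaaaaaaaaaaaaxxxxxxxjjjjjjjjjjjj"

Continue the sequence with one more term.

Each string has the form a^{4n-2} x^{n+2} j^{2n+2}, where the shown terms are n = 2, 3, 4, 5.
At n = 6 the blocks have lengths 22, 8, 14.

aaaaaaaaaaaaaaaaaaaaaaxxxxxxxxjjjjjjjjjjjjjj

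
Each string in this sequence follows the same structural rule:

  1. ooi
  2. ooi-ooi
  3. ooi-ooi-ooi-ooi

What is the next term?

s(k+1) = s(k)·-·s(k) — each term doubles the last with '-' between the halves.
So the next term is two copies of ooi-ooi-ooi-ooi with '-' between the halves.

ooi-ooi-ooi-ooi-ooi-ooi-ooi-ooi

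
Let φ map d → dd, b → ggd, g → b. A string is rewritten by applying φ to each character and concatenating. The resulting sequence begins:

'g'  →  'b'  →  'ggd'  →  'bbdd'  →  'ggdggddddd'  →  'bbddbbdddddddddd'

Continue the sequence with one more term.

Rewriting the 16 symbols of bbddbbdddddddddd one by one yields ggd ggd dd dd ggd ggd dd dd dd dd dd dd dd dd dd dd; concatenated:

ggdggdddddggdggddddddddddddddddddddd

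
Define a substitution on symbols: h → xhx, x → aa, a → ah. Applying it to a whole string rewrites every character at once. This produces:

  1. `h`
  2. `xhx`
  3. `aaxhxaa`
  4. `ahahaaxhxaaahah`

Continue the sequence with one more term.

ahxhxahxhxahahaaxhxaaahahahxhxahxhx

Applying the rule to each of the 15 symbols of ahahaaxhxaaahah gives the pieces ah xhx ah xhx ah ah aa xhx aa ah ah ah xhx ah xhx, which concatenate to the answer.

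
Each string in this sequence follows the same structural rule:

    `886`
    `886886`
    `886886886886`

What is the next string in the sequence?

Each string is two copies of the previous one concatenated.
Doubling 886886886886:

886886886886886886886886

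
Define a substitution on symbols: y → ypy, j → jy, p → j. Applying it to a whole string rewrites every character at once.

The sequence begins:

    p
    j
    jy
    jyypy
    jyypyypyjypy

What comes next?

Expanding jyypyypyjypy: j→jy, y→ypy, y→ypy, p→j, y→ypy, y→ypy, p→j, y→ypy, j→jy, y→ypy, p→j, y→ypy. Concatenated: jy ypy ypy j ypy ypy j ypy jy ypy j ypy.

jyypyypyjypyypyjypyjyypyjypy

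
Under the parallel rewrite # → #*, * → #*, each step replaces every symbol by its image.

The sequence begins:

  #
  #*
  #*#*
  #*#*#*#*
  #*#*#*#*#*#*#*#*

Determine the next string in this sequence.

Rewriting the 16 symbols of #*#*#*#*#*#*#*#* one by one yields #* #* #* #* #* #* #* #* #* #* #* #* #* #* #* #*; concatenated:

#*#*#*#*#*#*#*#*#*#*#*#*#*#*#*#*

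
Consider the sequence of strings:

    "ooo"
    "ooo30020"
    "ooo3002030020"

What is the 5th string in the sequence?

ooo30020300203002030020

Each term is the previous one with 30020 appended.
From ooo3002030020, 2 further steps: ooo3002030020 → ooo300203002030020 → (answer).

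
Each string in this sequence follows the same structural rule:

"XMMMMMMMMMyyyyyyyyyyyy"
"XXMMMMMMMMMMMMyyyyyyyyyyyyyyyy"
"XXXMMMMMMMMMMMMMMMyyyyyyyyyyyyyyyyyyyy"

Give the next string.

XXXXMMMMMMMMMMMMMMMMMMyyyyyyyyyyyyyyyyyyyyyyyy

Term n consists of n-2 X's, followed by 3n M's, followed by 4n y's, where the shown terms are n = 3, 4, 5.
For the next term, n = 6, so the run lengths are 4, 18, 24.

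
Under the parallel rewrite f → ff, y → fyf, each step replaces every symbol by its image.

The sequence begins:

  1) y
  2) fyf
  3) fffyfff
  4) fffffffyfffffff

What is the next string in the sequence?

fffffffffffffffyfffffffffffffff

Replace each of the 15 characters of fffffffyfffffff in place — ff ff ff ff ff ff ff fyf ff ff ff ff ff ff ff — and concatenate.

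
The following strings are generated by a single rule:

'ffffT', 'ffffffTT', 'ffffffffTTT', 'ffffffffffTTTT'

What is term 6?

ffffffffffffffTTTTTT

Term n consists of 2n f's, followed by n-1 T's, where the shown terms are n = 2, 3, 4, 5.
At n = 7 the blocks have lengths 14, 6.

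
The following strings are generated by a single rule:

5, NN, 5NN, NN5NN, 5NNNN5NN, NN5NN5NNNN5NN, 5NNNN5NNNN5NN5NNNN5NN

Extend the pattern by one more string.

NN5NN5NNNN5NN5NNNN5NNNN5NN5NNNN5NN

This is a Fibonacci-style word recurrence s(k) = s(k−2)·s(k−1): e.g. 5·NN = 5NN.
The next term joins NN5NN5NNNN5NN and 5NNNN5NNNN5NN5NNNN5NN.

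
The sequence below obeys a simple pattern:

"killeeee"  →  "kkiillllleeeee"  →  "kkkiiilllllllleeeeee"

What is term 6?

Reading off run lengths: k runs 1, 2, 3; i runs 1, 2, 3; l runs 2, 5, 8; e runs 4, 5, 6 — each is linear in n (n = 1, 2, …).
Setting n = 6 gives 6, 6, 17, 9 characters in each block.

kkkkkkiiiiiillllllllllllllllleeeeeeeee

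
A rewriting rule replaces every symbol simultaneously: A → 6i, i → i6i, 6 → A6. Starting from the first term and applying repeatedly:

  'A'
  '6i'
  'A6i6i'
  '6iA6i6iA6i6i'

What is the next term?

Apply φ to 6iA6i6iA6i6i symbol by symbol: 6→A6, i→i6i, A→6i, 6→A6, i→i6i, 6→A6, i→i6i, A→6i, 6→A6, i→i6i, 6→A6, i→i6i; joined: A6 i6i 6i A6 i6i A6 i6i 6i A6 i6i A6 i6i.

A6i6i6iA6i6iA6i6i6iA6i6iA6i6i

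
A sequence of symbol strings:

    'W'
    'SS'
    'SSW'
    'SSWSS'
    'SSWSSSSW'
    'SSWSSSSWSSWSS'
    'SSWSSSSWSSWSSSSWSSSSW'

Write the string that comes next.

Each term (from the third on) is the previous term followed by the one before it: term 3 = SS·W = SSW.
So term 8 is SSWSSSSWSSWSSSSWSSSSW·SSWSSSSWSSWSS.

SSWSSSSWSSWSSSSWSSSSWSSWSSSSWSSWSS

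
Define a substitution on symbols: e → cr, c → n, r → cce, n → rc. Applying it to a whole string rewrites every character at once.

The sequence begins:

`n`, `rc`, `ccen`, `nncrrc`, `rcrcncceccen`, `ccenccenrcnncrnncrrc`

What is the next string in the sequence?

nncrrcnncrrcccenrcrcnccercrcncceccen

φ(ccenccenrcnncrnncrrc) expands symbol-by-symbol to n n cr rc n n cr rc cce n rc rc n cce rc rc n cce cce n; joining the 20 pieces gives the next term.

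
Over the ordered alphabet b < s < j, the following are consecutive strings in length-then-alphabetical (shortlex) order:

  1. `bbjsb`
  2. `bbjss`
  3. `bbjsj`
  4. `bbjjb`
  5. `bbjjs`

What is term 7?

bsbbb

Continuing the enumeration 2 steps past bbjjs: bbjjs → bbjjj → (answer).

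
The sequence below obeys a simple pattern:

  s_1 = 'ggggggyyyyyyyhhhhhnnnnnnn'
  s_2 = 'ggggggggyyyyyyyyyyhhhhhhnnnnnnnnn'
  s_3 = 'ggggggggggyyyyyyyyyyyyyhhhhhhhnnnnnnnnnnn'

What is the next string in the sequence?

The n-th term is 2n+2 g's then 3n+1 y's then n+3 h's then 2n+3 n's, where the shown terms are n = 2, 3, 4.
At n = 5 the blocks have lengths 12, 16, 8, 13.

ggggggggggggyyyyyyyyyyyyyyyyhhhhhhhhnnnnnnnnnnnnn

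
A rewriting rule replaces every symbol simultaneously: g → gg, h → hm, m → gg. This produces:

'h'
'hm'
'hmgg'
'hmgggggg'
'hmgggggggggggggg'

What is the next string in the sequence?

φ(hmgggggggggggggg) expands symbol-by-symbol to hm gg gg gg gg gg gg gg gg gg gg gg gg gg gg gg; joining the 16 pieces gives the next term.

hmgggggggggggggggggggggggggggggg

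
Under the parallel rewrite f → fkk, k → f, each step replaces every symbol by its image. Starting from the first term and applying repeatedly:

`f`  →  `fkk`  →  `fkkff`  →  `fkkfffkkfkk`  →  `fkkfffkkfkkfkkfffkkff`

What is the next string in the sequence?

Rewriting the 21 symbols of fkkfffkkfkkfkkfffkkff one by one yields fkk f f fkk fkk fkk f f fkk f f fkk f f fkk fkk fkk f f fkk fkk; concatenated:

fkkfffkkfkkfkkfffkkfffkkfffkkfkkfkkfffkkfkk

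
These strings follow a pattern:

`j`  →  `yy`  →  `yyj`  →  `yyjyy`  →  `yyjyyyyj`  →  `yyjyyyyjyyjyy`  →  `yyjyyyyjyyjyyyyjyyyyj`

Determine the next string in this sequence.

Each term (from the third on) is the previous term followed by the one before it: term 3 = yy·j = yyj.
So term 8 is yyjyyyyjyyjyyyyjyyyyj·yyjyyyyjyyjyy.

yyjyyyyjyyjyyyyjyyyyjyyjyyyyjyyjyy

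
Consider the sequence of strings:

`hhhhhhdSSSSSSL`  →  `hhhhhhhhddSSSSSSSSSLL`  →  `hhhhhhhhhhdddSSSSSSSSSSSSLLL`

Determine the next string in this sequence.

Term n consists of 2n+2 h's, followed by n-1 d's, followed by 3n S's, followed by n-1 L's, where the shown terms are n = 2, 3, 4.
Setting n = 5 gives 12, 4, 15, 4 characters in each block.

hhhhhhhhhhhhddddSSSSSSSSSSSSSSSLLLL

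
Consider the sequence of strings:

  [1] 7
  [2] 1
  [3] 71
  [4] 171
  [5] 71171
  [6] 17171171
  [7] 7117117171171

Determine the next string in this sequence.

171711717117117171171

This is a Fibonacci-style word recurrence s(k) = s(k−2)·s(k−1): e.g. 7·1 = 71.
Continuing: 17171171 · 7117117171171 gives term 8.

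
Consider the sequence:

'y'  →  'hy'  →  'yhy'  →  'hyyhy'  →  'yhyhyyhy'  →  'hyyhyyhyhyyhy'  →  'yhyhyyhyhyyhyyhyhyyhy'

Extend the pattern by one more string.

hyyhyyhyhyyhyyhyhyyhyhyyhyyhyhyyhy

From term 3 onward, concatenate the second-to-last term with the last: y·hy = yhy, hy·yhy = hyyhy, …
Continuing: hyyhyyhyhyyhy · yhyhyyhyhyyhyyhyhyyhy gives term 8.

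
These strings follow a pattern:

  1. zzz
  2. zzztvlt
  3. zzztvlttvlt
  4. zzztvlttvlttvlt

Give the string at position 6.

zzztvlttvlttvlttvlttvlt

Every step adds tvlt to the end: s(k+1) = s(k)·tvlt.
From zzztvlttvlttvlt, 2 further steps: zzztvlttvlttvlt → zzztvlttvlttvlttvlt → (answer).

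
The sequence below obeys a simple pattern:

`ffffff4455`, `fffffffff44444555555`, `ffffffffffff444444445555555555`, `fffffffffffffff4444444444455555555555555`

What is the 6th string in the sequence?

The n-th term is 3n+3 f's then 3n-1 4's then 4n-2 5's (n = 1, 2, …).
For term 6, n = 6, so the run lengths are 21, 17, 22.

fffffffffffffffffffff444444444444444445555555555555555555555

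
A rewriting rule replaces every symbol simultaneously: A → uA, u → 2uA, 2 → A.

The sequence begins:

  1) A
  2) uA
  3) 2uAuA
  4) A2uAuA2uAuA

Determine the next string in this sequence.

Apply φ to A2uAuA2uAuA symbol by symbol: A→uA, 2→A, u→2uA, A→uA, u→2uA, A→uA, 2→A, u→2uA, A→uA, u→2uA, A→uA; joined: uA A 2uA uA 2uA uA A 2uA uA 2uA uA.

uAA2uAuA2uAuAA2uAuA2uAuA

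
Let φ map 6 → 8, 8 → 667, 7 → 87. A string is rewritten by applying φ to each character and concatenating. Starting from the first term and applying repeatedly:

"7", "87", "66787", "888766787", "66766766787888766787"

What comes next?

8887888788876678766766766787888766787

Applying the rule to each of the 20 symbols of 66766766787888766787 gives the pieces 8 8 87 8 8 87 8 8 87 667 87 667 667 667 87 8 8 87 667 87, which concatenate to the answer.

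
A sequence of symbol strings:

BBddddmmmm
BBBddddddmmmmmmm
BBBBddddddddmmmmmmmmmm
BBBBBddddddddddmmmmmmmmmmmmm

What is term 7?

BBBBBBBBddddddddddddddddmmmmmmmmmmmmmmmmmmmmmm

The n-th term is n+1 B's then 2n+2 d's then 3n+1 m's (n = 1, 2, …).
Setting n = 7 gives 8, 16, 22 characters in each block.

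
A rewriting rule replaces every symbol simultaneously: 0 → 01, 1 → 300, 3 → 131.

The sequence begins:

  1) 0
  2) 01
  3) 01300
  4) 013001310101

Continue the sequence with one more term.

0130013101013001313000130001300

Rewriting each symbol of 013001310101: 0→01, 1→300, 3→131, 0→01, 0→01, 1→300, 3→131, 1→300, 0→01, 1→300, 0→01, 1→300, which concatenates to 01 300 131 01 01 300 131 300 01 300 01 300.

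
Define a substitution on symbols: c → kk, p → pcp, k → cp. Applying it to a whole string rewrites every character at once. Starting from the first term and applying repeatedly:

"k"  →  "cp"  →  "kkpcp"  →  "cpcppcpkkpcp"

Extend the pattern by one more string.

Expanding cpcppcpkkpcp: c→kk, p→pcp, c→kk, p→pcp, p→pcp, c→kk, p→pcp, k→cp, k→cp, p→pcp, c→kk, p→pcp. Concatenated: kk pcp kk pcp pcp kk pcp cp cp pcp kk pcp.

kkpcpkkpcppcpkkpcpcpcppcpkkpcp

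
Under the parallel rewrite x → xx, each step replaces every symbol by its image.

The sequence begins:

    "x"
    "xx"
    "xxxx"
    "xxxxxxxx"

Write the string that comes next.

Rewriting each symbol of xxxxxxxx: x→xx, x→xx, x→xx, x→xx, x→xx, x→xx, x→xx, x→xx, which concatenates to xx xx xx xx xx xx xx xx.

xxxxxxxxxxxxxxxx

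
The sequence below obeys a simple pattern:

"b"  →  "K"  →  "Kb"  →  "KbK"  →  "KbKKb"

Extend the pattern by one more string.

Each term (from the third on) is the previous term followed by the one before it: term 3 = K·b = Kb.
The next term joins KbKKb and KbK.

KbKKbKbK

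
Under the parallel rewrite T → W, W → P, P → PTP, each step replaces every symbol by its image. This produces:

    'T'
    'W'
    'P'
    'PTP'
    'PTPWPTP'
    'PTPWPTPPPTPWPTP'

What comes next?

Applying the rule to each of the 15 symbols of PTPWPTPPPTPWPTP gives the pieces PTP W PTP P PTP W PTP PTP PTP W PTP P PTP W PTP, which concatenate to the answer.

PTPWPTPPPTPWPTPPTPPTPWPTPPPTPWPTP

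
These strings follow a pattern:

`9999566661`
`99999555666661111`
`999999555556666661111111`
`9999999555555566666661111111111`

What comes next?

Term n consists of n+3 9's, followed by 2n-1 5's, followed by n+3 6's, followed by 3n-2 1's (n = 1, 2, …).
For the next term, n = 5, so the run lengths are 8, 9, 8, 13.

99999999555555555666666661111111111111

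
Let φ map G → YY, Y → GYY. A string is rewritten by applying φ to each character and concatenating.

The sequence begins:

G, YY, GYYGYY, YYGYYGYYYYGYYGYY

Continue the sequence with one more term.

Replace each of the 16 characters of YYGYYGYYYYGYYGYY in place — GYY GYY YY GYY GYY YY GYY GYY GYY GYY YY GYY GYY YY GYY GYY — and concatenate.

GYYGYYYYGYYGYYYYGYYGYYGYYGYYYYGYYGYYYYGYYGYY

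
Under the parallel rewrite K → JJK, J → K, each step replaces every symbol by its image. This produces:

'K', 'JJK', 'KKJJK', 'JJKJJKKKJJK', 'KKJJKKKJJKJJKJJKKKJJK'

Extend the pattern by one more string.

Replace each of the 21 characters of KKJJKKKJJKJJKJJKKKJJK in place — JJK JJK K K JJK JJK JJK K K JJK K K JJK K K JJK JJK JJK K K JJK — and concatenate.

JJKJJKKKJJKJJKJJKKKJJKKKJJKKKJJKJJKJJKKKJJK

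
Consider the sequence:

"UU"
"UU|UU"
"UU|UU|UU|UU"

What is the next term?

Every step duplicates the string with '|' between the halves.
One more doubling of UU|UU|UU|UU gives the answer.

UU|UU|UU|UU|UU|UU|UU|UU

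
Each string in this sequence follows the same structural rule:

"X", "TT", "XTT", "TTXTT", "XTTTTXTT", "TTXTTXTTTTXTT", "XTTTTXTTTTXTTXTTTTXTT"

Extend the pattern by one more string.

TTXTTXTTTTXTTXTTTTXTTTTXTTXTTTTXTT

Each term (from the third on) is the two preceding terms concatenated in order: term 3 = X·TT = XTT.
The next term joins TTXTTXTTTTXTT and XTTTTXTTTTXTTXTTTTXTT.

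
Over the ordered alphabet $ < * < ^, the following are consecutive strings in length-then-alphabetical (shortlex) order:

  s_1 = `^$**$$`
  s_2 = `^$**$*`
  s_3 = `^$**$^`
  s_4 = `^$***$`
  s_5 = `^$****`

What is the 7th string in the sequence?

^$**^$

Continuing the enumeration 2 steps past ^$****: ^$**** → ^$***^ → (answer).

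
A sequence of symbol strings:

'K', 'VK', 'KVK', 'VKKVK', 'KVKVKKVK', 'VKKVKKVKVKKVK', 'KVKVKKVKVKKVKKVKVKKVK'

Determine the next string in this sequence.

From term 3 onward, concatenate the second-to-last term with the last: K·VK = KVK, VK·KVK = VKKVK, …
So term 8 is VKKVKKVKVKKVK·KVKVKKVKVKKVKKVKVKKVK.

VKKVKKVKVKKVKKVKVKKVKVKKVKKVKVKKVK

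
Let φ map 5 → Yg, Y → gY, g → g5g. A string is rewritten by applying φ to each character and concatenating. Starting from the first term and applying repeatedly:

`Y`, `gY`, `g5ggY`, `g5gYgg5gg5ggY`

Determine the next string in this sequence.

Rewriting the 13 symbols of g5gYgg5gg5ggY one by one yields g5g Yg g5g gY g5g g5g Yg g5g g5g Yg g5g g5g gY; concatenated:

g5gYgg5ggYg5gg5gYgg5gg5gYgg5gg5ggY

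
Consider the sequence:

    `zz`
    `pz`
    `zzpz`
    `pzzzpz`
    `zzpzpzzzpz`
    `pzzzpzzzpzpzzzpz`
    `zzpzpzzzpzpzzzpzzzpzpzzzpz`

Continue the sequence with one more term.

pzzzpzzzpzpzzzpzzzpzpzzzpzpzzzpzzzpzpzzzpz

From term 3 onward, concatenate the second-to-last term with the last: zz·pz = zzpz, pz·zzpz = pzzzpz, …
So term 8 is pzzzpzzzpzpzzzpz·zzpzpzzzpzpzzzpzzzpzpzzzpz.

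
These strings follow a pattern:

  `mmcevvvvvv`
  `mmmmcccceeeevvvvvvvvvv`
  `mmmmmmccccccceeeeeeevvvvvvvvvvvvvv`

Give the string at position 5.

Each string has the form m^{2n} c^{3n-2} e^{3n-2} v^{4n+2} (n = 1, 2, …).
Setting n = 5 gives 10, 13, 13, 22 characters in each block.

mmmmmmmmmmccccccccccccceeeeeeeeeeeeevvvvvvvvvvvvvvvvvvvvvv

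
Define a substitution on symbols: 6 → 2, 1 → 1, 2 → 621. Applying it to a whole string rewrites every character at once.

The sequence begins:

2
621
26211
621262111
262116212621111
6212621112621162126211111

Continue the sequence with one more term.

Rewriting the 25 symbols of 6212621112621162126211111 one by one yields 2 621 1 621 2 621 1 1 1 621 2 621 1 1 2 621 1 621 2 621 1 1 1 1 1; concatenated:

26211621262111162126211126211621262111111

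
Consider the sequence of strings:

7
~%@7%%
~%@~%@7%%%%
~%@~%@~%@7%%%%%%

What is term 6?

Each term wraps the previous one in ~%@ on the left and %% on the right.
From ~%@~%@~%@7%%%%%%, 2 further steps: ~%@~%@~%@7%%%%%% → ~%@~%@~%@~%@7%%%%%%%% → (answer).

~%@~%@~%@~%@~%@7%%%%%%%%%%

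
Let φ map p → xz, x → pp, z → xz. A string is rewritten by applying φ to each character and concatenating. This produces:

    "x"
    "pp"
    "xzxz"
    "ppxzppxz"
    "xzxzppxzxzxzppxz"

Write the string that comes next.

Rewriting the 16 symbols of xzxzppxzxzxzppxz one by one yields pp xz pp xz xz xz pp xz pp xz pp xz xz xz pp xz; concatenated:

ppxzppxzxzxzppxzppxzppxzxzxzppxz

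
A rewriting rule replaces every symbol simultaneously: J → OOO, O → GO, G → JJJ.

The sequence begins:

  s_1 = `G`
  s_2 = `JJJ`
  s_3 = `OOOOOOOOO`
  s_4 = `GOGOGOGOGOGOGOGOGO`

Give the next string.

JJJGOJJJGOJJJGOJJJGOJJJGOJJJGOJJJGOJJJGOJJJGO

Replace each of the 18 characters of GOGOGOGOGOGOGOGOGO in place — JJJ GO JJJ GO JJJ GO JJJ GO JJJ GO JJJ GO JJJ GO JJJ GO JJJ GO — and concatenate.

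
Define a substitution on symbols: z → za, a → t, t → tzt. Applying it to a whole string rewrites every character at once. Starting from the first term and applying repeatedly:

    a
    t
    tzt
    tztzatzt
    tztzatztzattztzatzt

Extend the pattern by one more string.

tztzatztzattztzatztzattzttztzatztzattztzatzt

φ(tztzatztzattztzatzt) expands symbol-by-symbol to tzt za tzt za t tzt za tzt za t tzt tzt za tzt za t tzt za tzt; joining the 19 pieces gives the next term.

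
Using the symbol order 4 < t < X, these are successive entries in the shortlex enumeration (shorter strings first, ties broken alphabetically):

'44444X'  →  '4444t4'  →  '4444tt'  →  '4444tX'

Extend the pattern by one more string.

4444X4

Treat 4444tX as a base-3 numeral over the given alphabet and add one, carrying through any trailing X's.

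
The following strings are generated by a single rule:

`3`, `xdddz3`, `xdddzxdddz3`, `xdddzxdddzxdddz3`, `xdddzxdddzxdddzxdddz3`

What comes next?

Every step adds xdddz at the front: s(k+1) = xdddz·s(k).
One more step from xdddzxdddzxdddzxdddz3 gives the answer.

xdddzxdddzxdddzxdddzxdddz3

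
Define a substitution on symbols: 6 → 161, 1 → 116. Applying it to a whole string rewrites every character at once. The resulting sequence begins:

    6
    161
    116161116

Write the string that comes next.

Expanding 116161116: 1→116, 1→116, 6→161, 1→116, 6→161, 1→116, 1→116, 1→116, 6→161. Concatenated: 116 116 161 116 161 116 116 116 161.

116116161116161116116116161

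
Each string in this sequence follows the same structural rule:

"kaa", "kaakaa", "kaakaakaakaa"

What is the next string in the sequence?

Each string is two copies of the previous one concatenated.
Doubling kaakaakaakaa:

kaakaakaakaakaakaakaakaa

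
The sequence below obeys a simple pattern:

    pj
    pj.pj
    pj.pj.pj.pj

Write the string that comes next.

Every step duplicates the string with '.' between the halves.
Doubling pj.pj.pj.pj with '.' between the halves:

pj.pj.pj.pj.pj.pj.pj.pj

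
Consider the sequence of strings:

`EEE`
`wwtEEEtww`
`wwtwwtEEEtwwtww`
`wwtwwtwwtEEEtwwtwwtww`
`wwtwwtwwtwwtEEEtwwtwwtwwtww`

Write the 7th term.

Every step adds wwt to the front and tww to the end of the previous string.
From wwtwwtwwtwwtEEEtwwtwwtwwtww, 2 further steps: wwtwwtwwtwwtEEEtwwtwwtwwtww → wwtwwtwwtwwtwwtEEEtwwtwwtwwtwwtww → (answer).

wwtwwtwwtwwtwwtwwtEEEtwwtwwtwwtwwtwwtww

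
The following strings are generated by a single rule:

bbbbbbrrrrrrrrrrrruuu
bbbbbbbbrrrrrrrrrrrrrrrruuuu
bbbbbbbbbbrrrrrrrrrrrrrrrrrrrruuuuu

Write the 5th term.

bbbbbbbbbbbbbbrrrrrrrrrrrrrrrrrrrrrrrrrrrruuuuuuu

Term n consists of 2n b's, followed by 4n r's, followed by n u's, where the shown terms are n = 3, 4, 5.
At n = 7 the blocks have lengths 14, 28, 7.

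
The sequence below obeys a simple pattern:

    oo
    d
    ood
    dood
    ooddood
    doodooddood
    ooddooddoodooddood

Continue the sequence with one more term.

From term 3 onward, concatenate the second-to-last term with the last: oo·d = ood, d·ood = dood, …
So term 8 is doodooddood·ooddooddoodooddood.

doodooddoodooddooddoodooddood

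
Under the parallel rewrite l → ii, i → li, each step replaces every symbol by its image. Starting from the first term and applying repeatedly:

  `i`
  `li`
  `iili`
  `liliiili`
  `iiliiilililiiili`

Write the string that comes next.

liliiilililiiiliiiliiilililiiili

φ(iiliiilililiiili) expands symbol-by-symbol to li li ii li li li ii li ii li ii li li li ii li; joining the 16 pieces gives the next term.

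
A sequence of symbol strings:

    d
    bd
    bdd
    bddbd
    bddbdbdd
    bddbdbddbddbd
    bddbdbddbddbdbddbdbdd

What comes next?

Each term (from the third on) is the previous term followed by the one before it: term 3 = bd·d = bdd.
So term 8 is bddbdbddbddbdbddbdbdd·bddbdbddbddbd.

bddbdbddbddbdbddbdbddbddbdbddbddbd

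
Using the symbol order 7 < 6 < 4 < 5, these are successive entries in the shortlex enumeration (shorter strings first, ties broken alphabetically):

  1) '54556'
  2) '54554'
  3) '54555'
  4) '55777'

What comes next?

55776

The successor of 55777 increments the rightmost position that isn't already 5 and resets every position after it to 7.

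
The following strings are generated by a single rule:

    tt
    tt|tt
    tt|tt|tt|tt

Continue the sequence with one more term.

s(k+1) = s(k)·|·s(k) — each term doubles the last with '|' between the halves.
Doubling tt|tt|tt|tt with '|' between the halves:

tt|tt|tt|tt|tt|tt|tt|tt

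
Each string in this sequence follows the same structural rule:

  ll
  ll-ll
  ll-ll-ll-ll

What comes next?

s(k+1) = s(k)·-·s(k) — each term doubles the last with '-' between the halves.
Doubling ll-ll-ll-ll with '-' between the halves:

ll-ll-ll-ll-ll-ll-ll-ll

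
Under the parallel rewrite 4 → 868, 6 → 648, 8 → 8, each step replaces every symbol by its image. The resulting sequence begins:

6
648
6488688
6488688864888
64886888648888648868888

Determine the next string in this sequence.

Applying the rule to each of the 23 symbols of 64886888648888648868888 gives the pieces 648 868 8 8 648 8 8 8 648 868 8 8 8 8 648 868 8 8 648 8 8 8 8, which concatenate to the answer.

648868886488886488688888648868886488888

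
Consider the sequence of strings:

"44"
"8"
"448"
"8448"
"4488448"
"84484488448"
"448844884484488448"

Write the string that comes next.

84484488448448844884484488448

From term 3 onward, concatenate the second-to-last term with the last: 44·8 = 448, 8·448 = 8448, …
Continuing: 84484488448 · 448844884484488448 gives term 8.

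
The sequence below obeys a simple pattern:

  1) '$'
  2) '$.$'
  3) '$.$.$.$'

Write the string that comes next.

Each string is two copies of the previous one joined by '.'.
So the next term is two copies of $.$.$.$ with '.' between the halves.

$.$.$.$.$.$.$.$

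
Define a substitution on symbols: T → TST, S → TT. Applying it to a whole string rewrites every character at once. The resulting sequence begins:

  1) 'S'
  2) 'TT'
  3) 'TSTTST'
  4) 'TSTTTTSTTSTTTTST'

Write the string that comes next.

Rewriting the 16 symbols of TSTTTTSTTSTTTTST one by one yields TST TT TST TST TST TST TT TST TST TT TST TST TST TST TT TST; concatenated:

TSTTTTSTTSTTSTTSTTTTSTTSTTTTSTTSTTSTTSTTTTST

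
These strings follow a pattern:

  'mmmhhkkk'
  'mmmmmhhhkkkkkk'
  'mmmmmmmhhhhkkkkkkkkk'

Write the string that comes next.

Each string has the form m^{2n+1} h^{n+1} k^{3n} (n = 1, 2, …).
At n = 4 the blocks have lengths 9, 5, 12.

mmmmmmmmmhhhhhkkkkkkkkkkkk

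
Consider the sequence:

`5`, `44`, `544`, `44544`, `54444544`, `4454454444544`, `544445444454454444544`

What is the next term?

4454454444544544445444454454444544

Each term (from the third on) is the two preceding terms concatenated in order: term 3 = 5·44 = 544.
Continuing: 4454454444544 · 544445444454454444544 gives term 8.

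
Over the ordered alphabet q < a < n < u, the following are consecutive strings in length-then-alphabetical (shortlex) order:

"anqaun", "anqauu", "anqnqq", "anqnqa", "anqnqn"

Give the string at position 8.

anqnaa

Continuing the enumeration 3 steps past anqnqn: anqnqn → anqnqu → anqnaq → (answer).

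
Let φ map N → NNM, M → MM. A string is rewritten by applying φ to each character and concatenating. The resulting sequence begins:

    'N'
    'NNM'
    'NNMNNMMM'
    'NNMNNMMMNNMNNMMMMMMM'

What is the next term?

Replace each of the 20 characters of NNMNNMMMNNMNNMMMMMMM in place — NNM NNM MM NNM NNM MM MM MM NNM NNM MM NNM NNM MM MM MM MM MM MM MM — and concatenate.

NNMNNMMMNNMNNMMMMMMMNNMNNMMMNNMNNMMMMMMMMMMMMMMM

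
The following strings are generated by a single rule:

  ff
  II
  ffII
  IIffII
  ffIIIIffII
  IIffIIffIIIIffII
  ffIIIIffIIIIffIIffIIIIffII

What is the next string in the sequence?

IIffIIffIIIIffIIffIIIIffIIIIffIIffIIIIffII

From term 3 onward, concatenate the second-to-last term with the last: ff·II = ffII, II·ffII = IIffII, …
Continuing: IIffIIffIIIIffII · ffIIIIffIIIIffIIffIIIIffII gives term 8.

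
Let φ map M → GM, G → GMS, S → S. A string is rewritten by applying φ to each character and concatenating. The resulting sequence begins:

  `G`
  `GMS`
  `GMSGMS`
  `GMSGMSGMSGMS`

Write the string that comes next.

GMSGMSGMSGMSGMSGMSGMSGMS

Apply φ to GMSGMSGMSGMS symbol by symbol: G→GMS, M→GM, S→S, G→GMS, M→GM, S→S, G→GMS, M→GM, S→S, G→GMS, M→GM, S→S; joined: GMS GM S GMS GM S GMS GM S GMS GM S.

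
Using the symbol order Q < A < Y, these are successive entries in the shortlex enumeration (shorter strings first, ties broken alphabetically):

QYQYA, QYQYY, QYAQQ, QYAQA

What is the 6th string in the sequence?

QYAAQ

Advancing 2 positions from QYAQA through QYAQA → QYAQY reaches term 6.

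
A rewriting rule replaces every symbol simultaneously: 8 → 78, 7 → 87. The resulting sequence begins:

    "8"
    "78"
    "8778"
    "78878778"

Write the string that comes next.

Apply φ to 78878778 symbol by symbol: 7→87, 8→78, 8→78, 7→87, 8→78, 7→87, 7→87, 8→78; joined: 87 78 78 87 78 87 87 78.

8778788778878778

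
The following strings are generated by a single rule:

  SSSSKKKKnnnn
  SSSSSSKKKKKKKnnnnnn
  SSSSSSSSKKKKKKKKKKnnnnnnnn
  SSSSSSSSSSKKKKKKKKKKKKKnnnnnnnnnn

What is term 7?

SSSSSSSSSSSSSSSSKKKKKKKKKKKKKKKKKKKKKKnnnnnnnnnnnnnnnn

The n-th term is 2n+2 S's then 3n+1 K's then 2n+2 n's (n = 1, 2, …).
At n = 7 the blocks have lengths 16, 22, 16.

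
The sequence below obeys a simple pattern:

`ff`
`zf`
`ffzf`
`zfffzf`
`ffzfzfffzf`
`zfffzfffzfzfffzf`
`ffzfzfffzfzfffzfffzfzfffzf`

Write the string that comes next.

zfffzfffzfzfffzfffzfzfffzfzfffzfffzfzfffzf

This is a Fibonacci-style word recurrence s(k) = s(k−2)·s(k−1): e.g. ff·zf = ffzf.
The next term joins zfffzfffzfzfffzf and ffzfzfffzfzfffzfffzfzfffzf.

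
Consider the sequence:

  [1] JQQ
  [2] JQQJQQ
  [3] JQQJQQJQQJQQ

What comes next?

JQQJQQJQQJQQJQQJQQJQQJQQ

Each string is two copies of the previous one concatenated.
One more doubling of JQQJQQJQQJQQ gives the answer.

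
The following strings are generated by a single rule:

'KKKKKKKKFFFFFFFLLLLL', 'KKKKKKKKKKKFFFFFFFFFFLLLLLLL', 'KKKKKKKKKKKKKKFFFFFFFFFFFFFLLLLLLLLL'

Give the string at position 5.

KKKKKKKKKKKKKKKKKKKKFFFFFFFFFFFFFFFFFFFLLLLLLLLLLLLL

Term n consists of 3n-1 K's, followed by 3n-2 F's, followed by 2n-1 L's, where the shown terms are n = 3, 4, 5.
At n = 7 the blocks have lengths 20, 19, 13.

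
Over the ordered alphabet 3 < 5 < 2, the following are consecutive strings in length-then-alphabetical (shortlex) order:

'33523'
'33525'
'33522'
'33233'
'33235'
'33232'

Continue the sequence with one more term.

33253

Find the rightmost character of 33232 below 2, bump it to the next letter, and reset everything to its right to 3.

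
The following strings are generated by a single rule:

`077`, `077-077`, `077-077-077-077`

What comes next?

077-077-077-077-077-077-077-077

s(k+1) = s(k)·-·s(k) — each term doubles the last with '-' between the halves.
One more doubling of 077-077-077-077 gives the answer.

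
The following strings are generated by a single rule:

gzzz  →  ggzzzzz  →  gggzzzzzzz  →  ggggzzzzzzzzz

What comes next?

The n-th term is n-1 g's then 2n-1 z's, where the shown terms are n = 2, 3, 4, 5.
For the next term, n = 6, so the run lengths are 5, 11.

gggggzzzzzzzzzzz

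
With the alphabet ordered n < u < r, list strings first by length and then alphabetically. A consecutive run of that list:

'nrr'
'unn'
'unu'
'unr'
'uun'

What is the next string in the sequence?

uuu

Treat uun as a base-3 numeral over the given alphabet and add one, carrying through any trailing r's.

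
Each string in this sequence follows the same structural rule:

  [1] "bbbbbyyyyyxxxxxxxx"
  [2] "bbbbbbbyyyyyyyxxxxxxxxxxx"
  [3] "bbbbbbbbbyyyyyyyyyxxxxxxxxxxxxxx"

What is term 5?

bbbbbbbbbbbbbyyyyyyyyyyyyyxxxxxxxxxxxxxxxxxxxx

Each string has the form b^{2n+1} y^{2n+1} x^{3n+2}, where the shown terms are n = 2, 3, 4.
Setting n = 6 gives 13, 13, 20 characters in each block.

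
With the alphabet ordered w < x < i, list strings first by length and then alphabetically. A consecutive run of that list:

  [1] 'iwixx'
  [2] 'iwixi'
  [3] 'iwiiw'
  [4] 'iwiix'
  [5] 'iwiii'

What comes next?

The successor of iwiii increments the rightmost position that isn't already i and resets every position after it to w.

ixwww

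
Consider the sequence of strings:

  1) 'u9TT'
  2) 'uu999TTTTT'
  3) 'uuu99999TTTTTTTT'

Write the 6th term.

uuuuuu99999999999TTTTTTTTTTTTTTTTT

Term n consists of n u's, followed by 2n-1 9's, followed by 3n-1 T's (n = 1, 2, …).
For term 6, n = 6, so the run lengths are 6, 11, 17.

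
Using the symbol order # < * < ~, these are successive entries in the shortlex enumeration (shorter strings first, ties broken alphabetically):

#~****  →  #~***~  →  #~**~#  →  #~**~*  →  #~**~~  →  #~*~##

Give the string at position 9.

#~*~*#

Advancing 3 positions from #~*~## through #~*~## → #~*~#* → #~*~#~ reaches term 9.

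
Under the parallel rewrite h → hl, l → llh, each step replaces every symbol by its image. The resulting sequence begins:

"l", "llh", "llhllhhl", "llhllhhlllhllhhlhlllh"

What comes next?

llhllhhlllhllhhlhlllhllhllhhlllhllhhlhlllhhlllhllhllhhl

Replace each of the 21 characters of llhllhhlllhllhhlhlllh in place — llh llh hl llh llh hl hl llh llh llh hl llh llh hl hl llh hl llh llh llh hl — and concatenate.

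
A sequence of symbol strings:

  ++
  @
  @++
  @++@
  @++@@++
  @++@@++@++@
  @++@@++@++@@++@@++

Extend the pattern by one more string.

This is a Fibonacci-style word recurrence s(k) = s(k−1)·s(k−2): e.g. @·++ = @++.
So term 8 is @++@@++@++@@++@@++·@++@@++@++@.

@++@@++@++@@++@@++@++@@++@++@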